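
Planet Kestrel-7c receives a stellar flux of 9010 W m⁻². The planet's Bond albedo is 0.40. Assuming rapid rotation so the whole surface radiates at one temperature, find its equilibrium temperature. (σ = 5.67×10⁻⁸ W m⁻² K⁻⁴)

T_eq ≈ 393 K

Energy balance: absorbed = emitted ⇒ πR²·S(1−A) = 4πR²·σT_eq⁴, so T_eq⁴ = S(1−A)/(4σ).
T_eq = [9010 × 0.60 / (4 × 5.67×10⁻⁸)]^(1/4) = (2.38×10¹⁰)^(1/4) = 393 K.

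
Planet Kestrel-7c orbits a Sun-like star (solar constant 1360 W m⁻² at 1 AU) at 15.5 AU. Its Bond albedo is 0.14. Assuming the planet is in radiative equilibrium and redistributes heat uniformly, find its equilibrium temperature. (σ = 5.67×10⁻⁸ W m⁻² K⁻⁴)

T_eq ≈ 68.1 K

Flux at 15.5 AU: S = 1360/15.5² = 5.66 W m⁻².
Energy balance: absorbed = emitted ⇒ πR²·S(1−A) = 4πR²·σT_eq⁴, so T_eq⁴ = S(1−A)/(4σ).
T_eq = [5.66 × 0.86 / (4 × 5.67×10⁻⁸)]^(1/4) = (2.15×10⁷)^(1/4) = 68.1 K.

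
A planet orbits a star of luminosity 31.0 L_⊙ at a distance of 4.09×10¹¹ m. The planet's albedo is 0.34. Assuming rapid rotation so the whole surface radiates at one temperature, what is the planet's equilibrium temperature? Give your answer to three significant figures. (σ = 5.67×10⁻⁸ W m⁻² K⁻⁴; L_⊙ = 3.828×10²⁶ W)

T_eq ≈ 358 K

L = 31.0 × 3.828×10²⁶ = 1.19×10²⁸ W.
Flux: S = L/(4πd²) = 1.19×10²⁸/(4π×(4.09×10¹¹)²) = 5650 W m⁻².
Energy balance: absorbed = emitted ⇒ πR²·S(1−A) = 4πR²·σT_eq⁴, so T_eq⁴ = S(1−A)/(4σ).
T_eq = [5650 × 0.66 / (4 × 5.67×10⁻⁸)]^(1/4) = (1.64×10¹⁰)^(1/4) = 358 K.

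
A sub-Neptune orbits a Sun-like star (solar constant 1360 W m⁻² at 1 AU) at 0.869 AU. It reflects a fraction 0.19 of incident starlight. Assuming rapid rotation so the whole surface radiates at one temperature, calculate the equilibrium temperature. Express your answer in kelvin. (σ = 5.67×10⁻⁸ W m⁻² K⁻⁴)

T_eq ≈ 283 K

Flux at 0.869 AU: S = 1360/0.869² = 1800 W m⁻².
Energy balance: absorbed = emitted ⇒ πR²·S(1−A) = 4πR²·σT_eq⁴, so T_eq⁴ = S(1−A)/(4σ).
T_eq = [1800 × 0.81 / (4 × 5.67×10⁻⁸)]^(1/4) = (6.43×10⁹)^(1/4) = 283 K.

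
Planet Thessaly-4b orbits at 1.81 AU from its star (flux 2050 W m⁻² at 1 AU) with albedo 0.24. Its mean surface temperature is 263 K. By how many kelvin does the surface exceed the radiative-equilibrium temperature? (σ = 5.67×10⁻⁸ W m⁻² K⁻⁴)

ΔT ≈ 49.0 K

S = 2050/1.81² = 625.7 W m⁻².
T_eq = [S(1−A)/(4σ)]^(1/4) = [625.7×0.76/(4×5.67×10⁻⁸)]^(1/4) = 214.0 K.
ΔT = T_surf − T_eq = 263 − 214.0.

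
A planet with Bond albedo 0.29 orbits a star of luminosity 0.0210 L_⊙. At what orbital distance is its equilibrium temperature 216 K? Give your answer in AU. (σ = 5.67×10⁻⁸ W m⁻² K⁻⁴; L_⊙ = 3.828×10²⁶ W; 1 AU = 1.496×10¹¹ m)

L = 0.0210 × 3.828×10²⁶ = 8.04×10²⁴ W.
From T_eq⁴ = L(1−A)/(16πσd²): d = √[L(1−A)/(16πσT_eq⁴)].
d = √[8.04×10²⁴ × 0.71 / (16π × 5.67×10⁻⁸ × (216)⁴)] = 3.03×10¹⁰ m = 0.203 AU.

d ≈ 0.203 AU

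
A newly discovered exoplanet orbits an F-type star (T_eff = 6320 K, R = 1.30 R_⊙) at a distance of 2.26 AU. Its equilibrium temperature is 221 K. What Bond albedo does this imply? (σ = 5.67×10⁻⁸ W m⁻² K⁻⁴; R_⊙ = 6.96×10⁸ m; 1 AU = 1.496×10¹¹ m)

A ≈ 0.16

R_⋆ = 1.30 × 6.96×10⁸ = 9.05×10⁸ m.
d = 2.26 AU = 3.38×10¹¹ m.
L = 4πR_⋆²σT_⋆⁴ = 4π(9.05×10⁸)² × 5.67×10⁻⁸ × (6320)⁴ = 9.31×10²⁶ W.
S = L/(4πd²) = 648 W m⁻².
From T_eq⁴ = S(1−A)/(4σ): 1−A = 4σT_eq⁴/S.
1−A = 4 × 5.67×10⁻⁸ × (221)⁴ / 648 = 0.835.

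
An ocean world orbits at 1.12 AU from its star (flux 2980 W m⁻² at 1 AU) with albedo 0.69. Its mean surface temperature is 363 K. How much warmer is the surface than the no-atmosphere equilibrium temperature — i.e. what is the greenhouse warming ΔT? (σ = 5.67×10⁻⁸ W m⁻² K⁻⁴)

S = 2980/1.12² = 2376 W m⁻².
T_eq = [S(1−A)/(4σ)]^(1/4) = [2376×0.31/(4×5.67×10⁻⁸)]^(1/4) = 238.7 K.
ΔT = T_surf − T_eq = 363 − 238.7.

ΔT ≈ 124.3 K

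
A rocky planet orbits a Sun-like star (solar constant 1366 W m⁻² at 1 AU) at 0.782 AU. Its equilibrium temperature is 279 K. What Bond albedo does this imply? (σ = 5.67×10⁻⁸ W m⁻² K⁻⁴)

A ≈ 0.38

Flux at 0.782 AU: S = 1366/0.782² = 2230 W m⁻².
From T_eq⁴ = S(1−A)/(4σ): 1−A = 4σT_eq⁴/S.
1−A = 4 × 5.67×10⁻⁸ × (279)⁴ / 2230 = 0.615.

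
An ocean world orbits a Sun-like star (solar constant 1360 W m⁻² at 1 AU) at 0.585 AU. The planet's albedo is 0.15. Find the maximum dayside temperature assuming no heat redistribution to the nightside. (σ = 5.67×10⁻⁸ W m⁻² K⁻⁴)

Flux at 0.585 AU: S = 1360/0.585² = 3970 W m⁻².
With no redistribution each surface element balances locally: S(1−A) = σT⁴.
T = [3970 × 0.85 / 5.67×10⁻⁸]^(1/4) = (5.96×10¹⁰)^(1/4) = 494 K.

T_ss ≈ 494 K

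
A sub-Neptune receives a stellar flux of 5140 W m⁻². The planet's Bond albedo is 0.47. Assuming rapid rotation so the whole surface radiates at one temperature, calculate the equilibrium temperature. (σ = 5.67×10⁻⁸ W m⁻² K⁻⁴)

T_eq ≈ 331 K

Energy balance: absorbed = emitted ⇒ πR²·S(1−A) = 4πR²·σT_eq⁴, so T_eq⁴ = S(1−A)/(4σ).
T_eq = [5140 × 0.53 / (4 × 5.67×10⁻⁸)]^(1/4) = (1.20×10¹⁰)^(1/4) = 331 K.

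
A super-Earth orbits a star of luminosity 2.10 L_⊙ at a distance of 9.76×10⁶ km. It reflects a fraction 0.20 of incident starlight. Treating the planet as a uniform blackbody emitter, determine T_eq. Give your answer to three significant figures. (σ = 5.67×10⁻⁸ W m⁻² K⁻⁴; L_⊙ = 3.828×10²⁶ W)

d = 9.76×10⁶ km = 9.76×10⁹ m.
L = 2.10 × 3.828×10²⁶ = 8.04×10²⁶ W.
Flux: S = L/(4πd²) = 8.04×10²⁶/(4π×(9.76×10⁹)²) = 6.72×10⁵ W m⁻².
Energy balance: absorbed = emitted ⇒ πR²·S(1−A) = 4πR²·σT_eq⁴, so T_eq⁴ = S(1−A)/(4σ).
T_eq = [6.72×10⁵ × 0.80 / (4 × 5.67×10⁻⁸)]^(1/4) = (2.37×10¹²)^(1/4) = 1240 K.

T_eq ≈ 1240 K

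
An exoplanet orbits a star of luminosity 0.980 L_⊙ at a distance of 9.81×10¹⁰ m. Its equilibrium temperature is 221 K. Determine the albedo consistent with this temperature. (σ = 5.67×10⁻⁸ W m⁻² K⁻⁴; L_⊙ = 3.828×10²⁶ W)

A ≈ 0.83

L = 0.980 × 3.828×10²⁶ = 3.75×10²⁶ W.
Flux: S = L/(4πd²) = 3.75×10²⁶/(4π×(9.81×10¹⁰)²) = 3100 W m⁻².
From T_eq⁴ = S(1−A)/(4σ): 1−A = 4σT_eq⁴/S.
1−A = 4 × 5.67×10⁻⁸ × (221)⁴ / 3100 = 0.174.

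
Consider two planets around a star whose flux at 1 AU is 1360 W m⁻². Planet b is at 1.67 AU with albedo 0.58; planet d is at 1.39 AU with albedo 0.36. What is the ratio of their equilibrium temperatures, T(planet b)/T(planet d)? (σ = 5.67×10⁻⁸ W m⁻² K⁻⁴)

T₁/T₂ ≈ 0.821

T_eq = [S₀(1−A)/(4σd²)]^(1/4), so T ∝ (1−A)^(1/4) / √d.
T₁ = [1360×0.42/(4×5.67×10⁻⁸×1.67²)]^(1/4) = 173.35 K.
T₂ = [1360×0.64/(4×5.67×10⁻⁸×1.39²)]^(1/4) = 211.11 K.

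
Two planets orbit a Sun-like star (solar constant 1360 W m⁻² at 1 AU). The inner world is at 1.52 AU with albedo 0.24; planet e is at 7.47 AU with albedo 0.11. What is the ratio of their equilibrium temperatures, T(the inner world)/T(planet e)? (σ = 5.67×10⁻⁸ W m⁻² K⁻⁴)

T₁/T₂ ≈ 2.131

T_eq = [S₀(1−A)/(4σd²)]^(1/4), so T ∝ (1−A)^(1/4) / √d.
T₁ = [1360×0.76/(4×5.67×10⁻⁸×1.52²)]^(1/4) = 210.74 K.
T₂ = [1360×0.89/(4×5.67×10⁻⁸×7.47²)]^(1/4) = 98.89 K.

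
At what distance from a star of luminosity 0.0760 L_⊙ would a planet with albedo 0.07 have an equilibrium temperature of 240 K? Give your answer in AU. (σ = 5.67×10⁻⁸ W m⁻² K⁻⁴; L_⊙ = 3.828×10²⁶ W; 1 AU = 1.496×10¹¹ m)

L = 0.0760 × 3.828×10²⁶ = 2.91×10²⁵ W.
From T_eq⁴ = L(1−A)/(16πσd²): d = √[L(1−A)/(16πσT_eq⁴)].
d = √[2.91×10²⁵ × 0.93 / (16π × 5.67×10⁻⁸ × (240)⁴)] = 5.35×10¹⁰ m = 0.358 AU.

d ≈ 0.358 AU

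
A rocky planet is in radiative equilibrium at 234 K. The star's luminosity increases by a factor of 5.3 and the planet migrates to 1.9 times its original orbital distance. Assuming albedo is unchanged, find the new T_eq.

T_eq ∝ L^(1/4) · d^(−1/2).
T′ = 234 × 5.3^(1/4) / 1.9^(1/2) = 258 K.

T_eq ≈ 258 K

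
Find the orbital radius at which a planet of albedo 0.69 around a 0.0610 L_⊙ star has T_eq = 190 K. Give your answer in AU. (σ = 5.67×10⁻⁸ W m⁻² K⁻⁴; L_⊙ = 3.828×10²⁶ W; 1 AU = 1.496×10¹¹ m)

d ≈ 0.295 AU

L = 0.0610 × 3.828×10²⁶ = 2.34×10²⁵ W.
From T_eq⁴ = L(1−A)/(16πσd²): d = √[L(1−A)/(16πσT_eq⁴)].
d = √[2.34×10²⁵ × 0.31 / (16π × 5.67×10⁻⁸ × (190)⁴)] = 4.41×10¹⁰ m = 0.295 AU.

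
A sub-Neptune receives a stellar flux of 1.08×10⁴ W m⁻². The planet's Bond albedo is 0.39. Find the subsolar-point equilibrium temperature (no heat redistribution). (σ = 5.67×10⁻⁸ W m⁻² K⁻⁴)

T_ss ≈ 584 K

At the subsolar point the surface absorbs S(1−A) and emits σT⁴ per unit area — no factor of 4, since only the local patch is in balance.
T = [1.08×10⁴ × 0.61 / 5.67×10⁻⁸]^(1/4) = (1.16×10¹¹)^(1/4) = 584 K.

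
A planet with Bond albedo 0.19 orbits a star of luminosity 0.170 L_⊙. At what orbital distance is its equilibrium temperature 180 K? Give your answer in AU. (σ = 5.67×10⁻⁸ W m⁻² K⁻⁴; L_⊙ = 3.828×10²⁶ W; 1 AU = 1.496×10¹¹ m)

d ≈ 0.887 AU

L = 0.170 × 3.828×10²⁶ = 6.51×10²⁵ W.
From T_eq⁴ = L(1−A)/(16πσd²): d = √[L(1−A)/(16πσT_eq⁴)].
d = √[6.51×10²⁵ × 0.81 / (16π × 5.67×10⁻⁸ × (180)⁴)] = 1.33×10¹¹ m = 0.887 AU.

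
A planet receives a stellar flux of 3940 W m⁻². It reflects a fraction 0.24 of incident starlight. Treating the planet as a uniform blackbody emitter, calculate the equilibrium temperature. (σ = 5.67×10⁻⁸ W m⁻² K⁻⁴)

T_eq ≈ 339 K

Energy balance: absorbed = emitted ⇒ πR²·S(1−A) = 4πR²·σT_eq⁴, so T_eq⁴ = S(1−A)/(4σ).
T_eq = [3940 × 0.76 / (4 × 5.67×10⁻⁸)]^(1/4) = (1.32×10¹⁰)^(1/4) = 339 K.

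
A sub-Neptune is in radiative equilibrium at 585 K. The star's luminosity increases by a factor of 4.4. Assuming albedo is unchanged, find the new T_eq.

T_eq ≈ 847 K

T_eq ∝ L^(1/4) · d^(−1/2).
T′ = 585 × 4.4^(1/4) = 847 K.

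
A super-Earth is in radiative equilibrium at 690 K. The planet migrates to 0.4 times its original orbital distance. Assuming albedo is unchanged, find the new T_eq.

T_eq ∝ L^(1/4) · d^(−1/2).
T′ = 690 / 0.4^(1/2) = 1090 K.

T_eq ≈ 1090 K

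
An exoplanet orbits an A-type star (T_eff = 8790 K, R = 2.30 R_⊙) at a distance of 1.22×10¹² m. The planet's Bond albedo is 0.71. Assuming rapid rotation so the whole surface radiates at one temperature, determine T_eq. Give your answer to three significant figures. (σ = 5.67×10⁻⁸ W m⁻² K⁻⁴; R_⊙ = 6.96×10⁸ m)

R_⋆ = 2.30 × 6.96×10⁸ = 1.60×10⁹ m.
L = 4πR_⋆²σT_⋆⁴ = 4π(1.60×10⁹)² × 5.67×10⁻⁸ × (8790)⁴ = 1.09×10²⁸ W.
S = L/(4πd²) = 583 W m⁻².
Energy balance: absorbed = emitted ⇒ πR²·S(1−A) = 4πR²·σT_eq⁴, so T_eq⁴ = S(1−A)/(4σ).
T_eq = [583 × 0.29 / (4 × 5.67×10⁻⁸)]^(1/4) = (7.45×10⁸)^(1/4) = 165 K.

T_eq ≈ 165 K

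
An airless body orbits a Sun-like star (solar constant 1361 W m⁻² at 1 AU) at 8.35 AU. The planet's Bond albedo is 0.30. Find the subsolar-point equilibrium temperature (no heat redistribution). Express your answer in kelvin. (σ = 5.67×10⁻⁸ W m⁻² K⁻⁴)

Flux at 8.35 AU: S = 1361/8.35² = 19.5 W m⁻².
At the subsolar point the surface absorbs S(1−A) and emits σT⁴ per unit area — no factor of 4, since only the local patch is in balance.
T = [19.5 × 0.70 / 5.67×10⁻⁸]^(1/4) = (2.41×10⁸)^(1/4) = 125 K.

T_ss ≈ 125 K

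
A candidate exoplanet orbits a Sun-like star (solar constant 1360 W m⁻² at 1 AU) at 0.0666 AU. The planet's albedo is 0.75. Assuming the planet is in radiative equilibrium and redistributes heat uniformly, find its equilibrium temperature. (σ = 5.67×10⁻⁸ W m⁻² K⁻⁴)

T_eq ≈ 762 K

Flux at 0.0666 AU: S = 1360/0.0666² = 3.07×10⁵ W m⁻².
Energy balance: absorbed = emitted ⇒ πR²·S(1−A) = 4πR²·σT_eq⁴, so T_eq⁴ = S(1−A)/(4σ).
T_eq = [3.07×10⁵ × 0.25 / (4 × 5.67×10⁻⁸)]^(1/4) = (3.38×10¹¹)^(1/4) = 762 K.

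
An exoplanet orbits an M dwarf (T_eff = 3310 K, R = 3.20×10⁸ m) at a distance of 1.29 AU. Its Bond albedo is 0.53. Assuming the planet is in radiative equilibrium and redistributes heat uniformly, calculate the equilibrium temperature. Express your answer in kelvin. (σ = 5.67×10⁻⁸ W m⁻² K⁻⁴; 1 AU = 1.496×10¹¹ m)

T_eq ≈ 78.9 K

d = 1.29 AU = 1.93×10¹¹ m.
L = 4πR_⋆²σT_⋆⁴ = 4π(3.20×10⁸)² × 5.67×10⁻⁸ × (3310)⁴ = 8.76×10²⁴ W.
S = L/(4πd²) = 18.7 W m⁻².
Energy balance: absorbed = emitted ⇒ πR²·S(1−A) = 4πR²·σT_eq⁴, so T_eq⁴ = S(1−A)/(4σ).
T_eq = [18.7 × 0.47 / (4 × 5.67×10⁻⁸)]^(1/4) = (3.88×10⁷)^(1/4) = 78.9 K.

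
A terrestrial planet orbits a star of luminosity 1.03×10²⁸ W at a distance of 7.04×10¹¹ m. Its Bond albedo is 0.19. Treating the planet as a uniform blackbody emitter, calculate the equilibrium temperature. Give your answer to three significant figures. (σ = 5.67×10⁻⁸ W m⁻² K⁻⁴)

Flux: S = L/(4πd²) = 1.03×10²⁸/(4π×(7.04×10¹¹)²) = 1650 W m⁻².
Energy balance: absorbed = emitted ⇒ πR²·S(1−A) = 4πR²·σT_eq⁴, so T_eq⁴ = S(1−A)/(4σ).
T_eq = [1650 × 0.81 / (4 × 5.67×10⁻⁸)]^(1/4) = (5.91×10⁹)^(1/4) = 277 K.

T_eq ≈ 277 K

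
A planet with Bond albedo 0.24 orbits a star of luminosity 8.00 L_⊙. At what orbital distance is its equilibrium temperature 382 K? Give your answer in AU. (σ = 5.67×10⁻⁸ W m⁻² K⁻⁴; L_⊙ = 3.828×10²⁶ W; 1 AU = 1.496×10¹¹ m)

d ≈ 1.31 AU

L = 8.00 × 3.828×10²⁶ = 3.06×10²⁷ W.
From T_eq⁴ = L(1−A)/(16πσd²): d = √[L(1−A)/(16πσT_eq⁴)].
d = √[3.06×10²⁷ × 0.76 / (16π × 5.67×10⁻⁸ × (382)⁴)] = 1.96×10¹¹ m = 1.31 AU.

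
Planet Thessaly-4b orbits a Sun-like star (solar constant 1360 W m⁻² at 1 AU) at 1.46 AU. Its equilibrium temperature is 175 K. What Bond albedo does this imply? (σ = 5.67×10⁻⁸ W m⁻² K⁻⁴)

Flux at 1.46 AU: S = 1360/1.46² = 638 W m⁻².
From T_eq⁴ = S(1−A)/(4σ): 1−A = 4σT_eq⁴/S.
1−A = 4 × 5.67×10⁻⁸ × (175)⁴ / 638 = 0.333.

A ≈ 0.67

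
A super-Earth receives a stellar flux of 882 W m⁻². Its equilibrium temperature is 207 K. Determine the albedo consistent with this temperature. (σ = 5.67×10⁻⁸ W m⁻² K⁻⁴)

A ≈ 0.53

From T_eq⁴ = S(1−A)/(4σ): 1−A = 4σT_eq⁴/S.
1−A = 4 × 5.67×10⁻⁸ × (207)⁴ / 882 = 0.472.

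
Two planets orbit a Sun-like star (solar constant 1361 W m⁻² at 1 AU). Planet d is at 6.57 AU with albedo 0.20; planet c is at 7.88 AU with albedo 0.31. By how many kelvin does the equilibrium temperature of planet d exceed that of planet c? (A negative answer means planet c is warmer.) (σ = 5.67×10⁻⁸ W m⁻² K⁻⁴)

T_eq = [S₀(1−A)/(4σd²)]^(1/4), so T ∝ (1−A)^(1/4) / √d.
T₁ = [1361×0.80/(4×5.67×10⁻⁸×6.57²)]^(1/4) = 102.69 K.
T₂ = [1361×0.69/(4×5.67×10⁻⁸×7.88²)]^(1/4) = 90.37 K.

ΔT ≈ 12.3 K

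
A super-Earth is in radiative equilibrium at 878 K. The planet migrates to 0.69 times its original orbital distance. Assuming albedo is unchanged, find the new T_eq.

T_eq ∝ L^(1/4) · d^(−1/2).
T′ = 878 / 0.69^(1/2) = 1060 K.

T_eq ≈ 1060 K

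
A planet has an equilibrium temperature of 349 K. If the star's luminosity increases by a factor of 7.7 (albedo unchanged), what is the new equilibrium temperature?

T_eq ≈ 581 K

T_eq ∝ L^(1/4) · d^(−1/2).
T′ = 349 × 7.7^(1/4) = 581 K.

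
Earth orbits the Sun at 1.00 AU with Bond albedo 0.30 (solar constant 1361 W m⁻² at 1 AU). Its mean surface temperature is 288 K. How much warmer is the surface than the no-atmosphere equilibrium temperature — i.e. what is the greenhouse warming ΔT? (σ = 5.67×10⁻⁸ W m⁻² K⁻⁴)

ΔT ≈ 33.4 K

S = 1361/1.00² = 1361 W m⁻².
T_eq = [S(1−A)/(4σ)]^(1/4) = [1361×0.70/(4×5.67×10⁻⁸)]^(1/4) = 254.6 K.
ΔT = T_surf − T_eq = 288 − 254.6.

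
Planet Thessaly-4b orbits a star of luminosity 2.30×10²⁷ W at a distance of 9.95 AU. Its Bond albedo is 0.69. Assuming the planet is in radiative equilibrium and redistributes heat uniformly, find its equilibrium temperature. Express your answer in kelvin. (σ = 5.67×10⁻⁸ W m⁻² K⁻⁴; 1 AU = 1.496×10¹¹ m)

d = 9.95 AU = 1.49×10¹² m.
Flux: S = L/(4πd²) = 2.30×10²⁷/(4π×(1.49×10¹²)²) = 82.6 W m⁻².
Energy balance: absorbed = emitted ⇒ πR²·S(1−A) = 4πR²·σT_eq⁴, so T_eq⁴ = S(1−A)/(4σ).
T_eq = [82.6 × 0.31 / (4 × 5.67×10⁻⁸)]^(1/4) = (1.13×10⁸)^(1/4) = 103 K.

T_eq ≈ 103 K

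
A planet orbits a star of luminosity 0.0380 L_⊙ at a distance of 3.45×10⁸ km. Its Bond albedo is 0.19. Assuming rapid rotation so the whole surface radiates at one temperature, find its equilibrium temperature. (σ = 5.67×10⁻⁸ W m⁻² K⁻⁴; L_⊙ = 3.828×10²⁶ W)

d = 3.45×10⁸ km = 3.45×10¹¹ m.
L = 0.0380 × 3.828×10²⁶ = 1.45×10²⁵ W.
Flux: S = L/(4πd²) = 1.45×10²⁵/(4π×(3.45×10¹¹)²) = 9.73 W m⁻².
Energy balance: absorbed = emitted ⇒ πR²·S(1−A) = 4πR²·σT_eq⁴, so T_eq⁴ = S(1−A)/(4σ).
T_eq = [9.73 × 0.81 / (4 × 5.67×10⁻⁸)]^(1/4) = (3.47×10⁷)^(1/4) = 76.8 K.

T_eq ≈ 76.8 K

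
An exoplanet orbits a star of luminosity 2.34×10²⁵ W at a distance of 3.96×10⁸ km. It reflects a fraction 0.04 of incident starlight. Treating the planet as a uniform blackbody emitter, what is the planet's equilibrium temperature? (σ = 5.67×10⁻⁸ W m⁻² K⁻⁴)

d = 3.96×10⁸ km = 3.96×10¹¹ m.
Flux: S = L/(4πd²) = 2.34×10²⁵/(4π×(3.96×10¹¹)²) = 11.9 W m⁻².
Energy balance: absorbed = emitted ⇒ πR²·S(1−A) = 4πR²·σT_eq⁴, so T_eq⁴ = S(1−A)/(4σ).
T_eq = [11.9 × 0.96 / (4 × 5.67×10⁻⁸)]^(1/4) = (5.03×10⁷)^(1/4) = 84.2 K.

T_eq ≈ 84.2 K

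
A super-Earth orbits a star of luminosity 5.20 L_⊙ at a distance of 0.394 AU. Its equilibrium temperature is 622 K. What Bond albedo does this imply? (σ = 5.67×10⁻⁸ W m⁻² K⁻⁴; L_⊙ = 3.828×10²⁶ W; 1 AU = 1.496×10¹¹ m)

d = 0.394 AU = 5.89×10¹⁰ m.
L = 5.20 × 3.828×10²⁶ = 1.99×10²⁷ W.
Flux: S = L/(4πd²) = 1.99×10²⁷/(4π×(5.89×10¹⁰)²) = 4.56×10⁴ W m⁻².
From T_eq⁴ = S(1−A)/(4σ): 1−A = 4σT_eq⁴/S.
1−A = 4 × 5.67×10⁻⁸ × (622)⁴ / 4.56×10⁴ = 0.745.

A ≈ 0.26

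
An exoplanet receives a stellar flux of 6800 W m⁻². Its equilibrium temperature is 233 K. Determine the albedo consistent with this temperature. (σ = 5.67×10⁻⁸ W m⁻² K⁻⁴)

From T_eq⁴ = S(1−A)/(4σ): 1−A = 4σT_eq⁴/S.
1−A = 4 × 5.67×10⁻⁸ × (233)⁴ / 6800 = 0.098.

A ≈ 0.90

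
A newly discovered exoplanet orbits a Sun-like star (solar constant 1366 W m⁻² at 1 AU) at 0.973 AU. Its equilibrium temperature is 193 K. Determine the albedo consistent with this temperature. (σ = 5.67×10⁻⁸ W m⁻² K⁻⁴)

A ≈ 0.78

Flux at 0.973 AU: S = 1366/0.973² = 1440 W m⁻².
From T_eq⁴ = S(1−A)/(4σ): 1−A = 4σT_eq⁴/S.
1−A = 4 × 5.67×10⁻⁸ × (193)⁴ / 1440 = 0.218.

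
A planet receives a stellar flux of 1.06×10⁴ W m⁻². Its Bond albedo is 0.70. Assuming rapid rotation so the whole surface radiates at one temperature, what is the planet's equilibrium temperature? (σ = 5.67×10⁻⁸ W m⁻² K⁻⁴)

T_eq ≈ 344 K

Energy balance: absorbed = emitted ⇒ πR²·S(1−A) = 4πR²·σT_eq⁴, so T_eq⁴ = S(1−A)/(4σ).
T_eq = [1.06×10⁴ × 0.30 / (4 × 5.67×10⁻⁸)]^(1/4) = (1.40×10¹⁰)^(1/4) = 344 K.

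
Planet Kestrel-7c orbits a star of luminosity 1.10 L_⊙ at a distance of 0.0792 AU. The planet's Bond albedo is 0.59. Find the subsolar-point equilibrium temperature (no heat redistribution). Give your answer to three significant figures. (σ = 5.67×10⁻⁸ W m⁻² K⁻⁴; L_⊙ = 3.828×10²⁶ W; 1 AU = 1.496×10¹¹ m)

d = 0.0792 AU = 1.18×10¹⁰ m.
L = 1.10 × 3.828×10²⁶ = 4.21×10²⁶ W.
Flux: S = L/(4πd²) = 4.21×10²⁶/(4π×(1.18×10¹⁰)²) = 2.39×10⁵ W m⁻².
At the subsolar point the surface absorbs S(1−A) and emits σT⁴ per unit area — no factor of 4, since only the local patch is in balance.
T = [2.39×10⁵ × 0.41 / 5.67×10⁻⁸]^(1/4) = (1.73×10¹²)^(1/4) = 1150 K.

T_ss ≈ 1150 K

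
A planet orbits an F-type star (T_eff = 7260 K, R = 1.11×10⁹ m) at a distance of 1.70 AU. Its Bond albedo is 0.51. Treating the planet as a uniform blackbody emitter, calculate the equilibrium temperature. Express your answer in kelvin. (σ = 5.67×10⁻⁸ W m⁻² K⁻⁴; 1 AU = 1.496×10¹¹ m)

d = 1.70 AU = 2.54×10¹¹ m.
L = 4πR_⋆²σT_⋆⁴ = 4π(1.11×10⁹)² × 5.67×10⁻⁸ × (7260)⁴ = 2.44×10²⁷ W.
S = L/(4πd²) = 3000 W m⁻².
Energy balance: absorbed = emitted ⇒ πR²·S(1−A) = 4πR²·σT_eq⁴, so T_eq⁴ = S(1−A)/(4σ).
T_eq = [3000 × 0.49 / (4 × 5.67×10⁻⁸)]^(1/4) = (6.48×10⁹)^(1/4) = 284 K.

T_eq ≈ 284 K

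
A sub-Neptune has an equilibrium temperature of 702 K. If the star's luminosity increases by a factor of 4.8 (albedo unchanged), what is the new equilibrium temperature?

T_eq ∝ L^(1/4) · d^(−1/2).
T′ = 702 × 4.8^(1/4) = 1040 K.

T_eq ≈ 1040 K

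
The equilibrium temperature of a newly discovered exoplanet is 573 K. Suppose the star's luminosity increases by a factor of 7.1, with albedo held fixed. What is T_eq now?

T_eq ∝ L^(1/4) · d^(−1/2).
T′ = 573 × 7.1^(1/4) = 935 K.

T_eq ≈ 935 K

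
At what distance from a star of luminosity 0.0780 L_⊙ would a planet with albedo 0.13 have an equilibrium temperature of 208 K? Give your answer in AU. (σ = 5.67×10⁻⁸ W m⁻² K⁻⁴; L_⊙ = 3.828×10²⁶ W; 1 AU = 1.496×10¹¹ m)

L = 0.0780 × 3.828×10²⁶ = 2.99×10²⁵ W.
From T_eq⁴ = L(1−A)/(16πσd²): d = √[L(1−A)/(16πσT_eq⁴)].
d = √[2.99×10²⁵ × 0.87 / (16π × 5.67×10⁻⁸ × (208)⁴)] = 6.98×10¹⁰ m = 0.466 AU.

d ≈ 0.466 AU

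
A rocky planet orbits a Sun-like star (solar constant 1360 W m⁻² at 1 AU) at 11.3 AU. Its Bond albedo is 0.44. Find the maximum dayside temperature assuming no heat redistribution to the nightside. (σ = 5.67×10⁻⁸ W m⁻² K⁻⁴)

Flux at 11.3 AU: S = 1360/11.3² = 10.7 W m⁻².
With no redistribution each surface element balances locally: S(1−A) = σT⁴.
T = [10.7 × 0.56 / 5.67×10⁻⁸]^(1/4) = (1.05×10⁸)^(1/4) = 101 K.

T_ss ≈ 101 K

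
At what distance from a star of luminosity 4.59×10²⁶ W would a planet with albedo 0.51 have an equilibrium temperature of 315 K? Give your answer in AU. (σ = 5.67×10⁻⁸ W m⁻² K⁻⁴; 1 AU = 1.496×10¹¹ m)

d ≈ 0.598 AU

From T_eq⁴ = L(1−A)/(16πσd²): d = √[L(1−A)/(16πσT_eq⁴)].
d = √[4.59×10²⁶ × 0.49 / (16π × 5.67×10⁻⁸ × (315)⁴)] = 8.95×10¹⁰ m = 0.598 AU.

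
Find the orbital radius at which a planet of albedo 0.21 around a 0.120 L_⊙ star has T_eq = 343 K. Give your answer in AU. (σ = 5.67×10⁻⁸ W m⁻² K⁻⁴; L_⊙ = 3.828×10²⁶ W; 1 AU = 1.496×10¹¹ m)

L = 0.120 × 3.828×10²⁶ = 4.59×10²⁵ W.
From T_eq⁴ = L(1−A)/(16πσd²): d = √[L(1−A)/(16πσT_eq⁴)].
d = √[4.59×10²⁵ × 0.79 / (16π × 5.67×10⁻⁸ × (343)⁴)] = 3.03×10¹⁰ m = 0.203 AU.

d ≈ 0.203 AU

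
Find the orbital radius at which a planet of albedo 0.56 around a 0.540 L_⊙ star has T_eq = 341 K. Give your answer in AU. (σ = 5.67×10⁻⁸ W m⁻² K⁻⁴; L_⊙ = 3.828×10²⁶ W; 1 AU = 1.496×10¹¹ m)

L = 0.540 × 3.828×10²⁶ = 2.07×10²⁶ W.
From T_eq⁴ = L(1−A)/(16πσd²): d = √[L(1−A)/(16πσT_eq⁴)].
d = √[2.07×10²⁶ × 0.44 / (16π × 5.67×10⁻⁸ × (341)⁴)] = 4.86×10¹⁰ m = 0.325 AU.

d ≈ 0.325 AU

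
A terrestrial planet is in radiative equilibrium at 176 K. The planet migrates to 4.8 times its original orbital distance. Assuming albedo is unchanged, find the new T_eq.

T_eq ≈ 80.3 K

T_eq ∝ L^(1/4) · d^(−1/2).
T′ = 176 / 4.8^(1/2) = 80.3 K.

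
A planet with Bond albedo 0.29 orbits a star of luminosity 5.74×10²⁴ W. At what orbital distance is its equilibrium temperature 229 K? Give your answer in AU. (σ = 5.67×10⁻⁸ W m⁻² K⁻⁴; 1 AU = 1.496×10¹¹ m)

d ≈ 0.152 AU

From T_eq⁴ = L(1−A)/(16πσd²): d = √[L(1−A)/(16πσT_eq⁴)].
d = √[5.74×10²⁴ × 0.71 / (16π × 5.67×10⁻⁸ × (229)⁴)] = 2.28×10¹⁰ m = 0.152 AU.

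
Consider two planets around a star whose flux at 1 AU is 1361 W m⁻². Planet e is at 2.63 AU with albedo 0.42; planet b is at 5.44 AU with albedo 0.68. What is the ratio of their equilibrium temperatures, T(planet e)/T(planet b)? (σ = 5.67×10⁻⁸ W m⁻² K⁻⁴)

T_eq = [S₀(1−A)/(4σd²)]^(1/4), so T ∝ (1−A)^(1/4) / √d.
T₁ = [1361×0.58/(4×5.67×10⁻⁸×2.63²)]^(1/4) = 149.77 K.
T₂ = [1361×0.32/(4×5.67×10⁻⁸×5.44²)]^(1/4) = 89.75 K.

T₁/T₂ ≈ 1.669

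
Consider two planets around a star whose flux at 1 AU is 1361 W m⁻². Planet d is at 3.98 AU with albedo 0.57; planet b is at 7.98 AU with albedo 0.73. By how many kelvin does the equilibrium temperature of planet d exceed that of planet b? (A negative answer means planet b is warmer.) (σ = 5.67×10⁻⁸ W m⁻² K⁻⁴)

T_eq = [S₀(1−A)/(4σd²)]^(1/4), so T ∝ (1−A)^(1/4) / √d.
T₁ = [1361×0.43/(4×5.67×10⁻⁸×3.98²)]^(1/4) = 112.97 K.
T₂ = [1361×0.27/(4×5.67×10⁻⁸×7.98²)]^(1/4) = 71.02 K.

ΔT ≈ 42.0 K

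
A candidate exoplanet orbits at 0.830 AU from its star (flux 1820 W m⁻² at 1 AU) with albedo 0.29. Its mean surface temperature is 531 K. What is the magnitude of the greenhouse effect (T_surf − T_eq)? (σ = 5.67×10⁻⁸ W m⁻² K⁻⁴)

S = 1820/0.830² = 2642 W m⁻².
T_eq = [S(1−A)/(4σ)]^(1/4) = [2642×0.71/(4×5.67×10⁻⁸)]^(1/4) = 301.6 K.
ΔT = T_surf − T_eq = 531 − 301.6.

ΔT ≈ 229.4 K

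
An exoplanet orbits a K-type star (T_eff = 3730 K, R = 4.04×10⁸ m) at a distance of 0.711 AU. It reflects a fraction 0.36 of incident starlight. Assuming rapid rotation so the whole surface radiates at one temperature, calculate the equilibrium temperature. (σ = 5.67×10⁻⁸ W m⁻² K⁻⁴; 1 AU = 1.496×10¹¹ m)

T_eq ≈ 145 K

d = 0.711 AU = 1.06×10¹¹ m.
L = 4πR_⋆²σT_⋆⁴ = 4π(4.04×10⁸)² × 5.67×10⁻⁸ × (3730)⁴ = 2.25×10²⁵ W.
S = L/(4πd²) = 158 W m⁻².
Energy balance: absorbed = emitted ⇒ πR²·S(1−A) = 4πR²·σT_eq⁴, so T_eq⁴ = S(1−A)/(4σ).
T_eq = [158 × 0.64 / (4 × 5.67×10⁻⁸)]^(1/4) = (4.47×10⁸)^(1/4) = 145 K.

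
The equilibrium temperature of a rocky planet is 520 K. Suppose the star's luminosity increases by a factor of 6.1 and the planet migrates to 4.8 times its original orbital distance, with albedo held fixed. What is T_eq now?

T_eq ≈ 373 K

T_eq ∝ L^(1/4) · d^(−1/2).
T′ = 520 × 6.1^(1/4) / 4.8^(1/2) = 373 K.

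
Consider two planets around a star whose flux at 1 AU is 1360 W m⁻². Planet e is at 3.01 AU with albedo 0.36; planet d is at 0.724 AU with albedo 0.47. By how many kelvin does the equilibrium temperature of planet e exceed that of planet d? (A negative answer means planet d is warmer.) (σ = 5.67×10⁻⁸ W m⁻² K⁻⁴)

ΔT ≈ -135.6 K

T_eq = [S₀(1−A)/(4σd²)]^(1/4), so T ∝ (1−A)^(1/4) / √d.
T₁ = [1360×0.64/(4×5.67×10⁻⁸×3.01²)]^(1/4) = 143.46 K.
T₂ = [1360×0.53/(4×5.67×10⁻⁸×0.724²)]^(1/4) = 279.04 K.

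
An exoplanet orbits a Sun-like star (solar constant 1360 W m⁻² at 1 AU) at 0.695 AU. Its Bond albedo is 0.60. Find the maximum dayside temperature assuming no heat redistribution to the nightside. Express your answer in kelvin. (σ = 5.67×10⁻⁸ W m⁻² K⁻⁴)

T_ss ≈ 375 K

Flux at 0.695 AU: S = 1360/0.695² = 2820 W m⁻².
With no redistribution each surface element balances locally: S(1−A) = σT⁴.
T = [2820 × 0.40 / 5.67×10⁻⁸]^(1/4) = (1.99×10¹⁰)^(1/4) = 375 K.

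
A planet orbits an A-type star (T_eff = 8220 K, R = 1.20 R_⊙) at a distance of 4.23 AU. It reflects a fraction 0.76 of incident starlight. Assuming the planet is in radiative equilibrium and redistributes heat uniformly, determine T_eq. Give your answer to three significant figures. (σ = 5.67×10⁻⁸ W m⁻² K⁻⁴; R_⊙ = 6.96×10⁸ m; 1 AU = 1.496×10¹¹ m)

R_⋆ = 1.20 × 6.96×10⁸ = 8.35×10⁸ m.
d = 4.23 AU = 6.33×10¹¹ m.
L = 4πR_⋆²σT_⋆⁴ = 4π(8.35×10⁸)² × 5.67×10⁻⁸ × (8220)⁴ = 2.27×10²⁷ W.
S = L/(4πd²) = 451 W m⁻².
Energy balance: absorbed = emitted ⇒ πR²·S(1−A) = 4πR²·σT_eq⁴, so T_eq⁴ = S(1−A)/(4σ).
T_eq = [451 × 0.24 / (4 × 5.67×10⁻⁸)]^(1/4) = (4.77×10⁸)^(1/4) = 148 K.

T_eq ≈ 148 K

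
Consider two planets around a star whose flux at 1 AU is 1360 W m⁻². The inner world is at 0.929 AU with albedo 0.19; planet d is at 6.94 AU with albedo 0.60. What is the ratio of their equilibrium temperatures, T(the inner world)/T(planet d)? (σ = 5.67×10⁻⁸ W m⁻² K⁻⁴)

T_eq = [S₀(1−A)/(4σd²)]^(1/4), so T ∝ (1−A)^(1/4) / √d.
T₁ = [1360×0.81/(4×5.67×10⁻⁸×0.929²)]^(1/4) = 273.90 K.
T₂ = [1360×0.40/(4×5.67×10⁻⁸×6.94²)]^(1/4) = 84.01 K.

T₁/T₂ ≈ 3.260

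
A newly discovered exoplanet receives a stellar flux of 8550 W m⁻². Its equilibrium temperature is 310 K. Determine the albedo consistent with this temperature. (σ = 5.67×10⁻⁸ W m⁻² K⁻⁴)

From T_eq⁴ = S(1−A)/(4σ): 1−A = 4σT_eq⁴/S.
1−A = 4 × 5.67×10⁻⁸ × (310)⁴ / 8550 = 0.245.

A ≈ 0.76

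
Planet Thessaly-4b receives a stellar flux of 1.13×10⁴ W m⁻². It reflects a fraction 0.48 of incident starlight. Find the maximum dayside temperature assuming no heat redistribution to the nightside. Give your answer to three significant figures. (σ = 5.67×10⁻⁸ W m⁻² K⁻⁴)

With no redistribution each surface element balances locally: S(1−A) = σT⁴.
T = [1.13×10⁴ × 0.52 / 5.67×10⁻⁸]^(1/4) = (1.04×10¹¹)^(1/4) = 567 K.

T_ss ≈ 567 K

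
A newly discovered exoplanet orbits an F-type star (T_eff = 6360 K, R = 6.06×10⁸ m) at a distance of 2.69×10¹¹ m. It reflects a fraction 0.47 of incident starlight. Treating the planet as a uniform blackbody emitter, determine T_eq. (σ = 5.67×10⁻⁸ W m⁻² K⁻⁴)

T_eq ≈ 182 K

L = 4πR_⋆²σT_⋆⁴ = 4π(6.06×10⁸)² × 5.67×10⁻⁸ × (6360)⁴ = 4.28×10²⁶ W.
S = L/(4πd²) = 471 W m⁻².
Energy balance: absorbed = emitted ⇒ πR²·S(1−A) = 4πR²·σT_eq⁴, so T_eq⁴ = S(1−A)/(4σ).
T_eq = [471 × 0.53 / (4 × 5.67×10⁻⁸)]^(1/4) = (1.10×10⁹)^(1/4) = 182 K.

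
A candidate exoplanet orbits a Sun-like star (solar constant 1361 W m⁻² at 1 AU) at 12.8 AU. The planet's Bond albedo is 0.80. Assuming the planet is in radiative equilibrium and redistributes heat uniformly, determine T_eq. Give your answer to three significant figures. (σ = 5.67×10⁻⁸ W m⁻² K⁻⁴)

T_eq ≈ 52.0 K

Flux at 12.8 AU: S = 1361/12.8² = 8.31 W m⁻².
Energy balance: absorbed = emitted ⇒ πR²·S(1−A) = 4πR²·σT_eq⁴, so T_eq⁴ = S(1−A)/(4σ).
T_eq = [8.31 × 0.20 / (4 × 5.67×10⁻⁸)]^(1/4) = (7.33×10⁶)^(1/4) = 52.0 K.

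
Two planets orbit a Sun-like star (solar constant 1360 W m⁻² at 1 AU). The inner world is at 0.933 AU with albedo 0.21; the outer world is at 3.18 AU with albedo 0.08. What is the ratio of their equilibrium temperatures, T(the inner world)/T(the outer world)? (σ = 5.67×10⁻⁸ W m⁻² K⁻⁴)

T₁/T₂ ≈ 1.777

T_eq = [S₀(1−A)/(4σd²)]^(1/4), so T ∝ (1−A)^(1/4) / √d.
T₁ = [1360×0.79/(4×5.67×10⁻⁸×0.933²)]^(1/4) = 271.61 K.
T₂ = [1360×0.92/(4×5.67×10⁻⁸×3.18²)]^(1/4) = 152.83 K.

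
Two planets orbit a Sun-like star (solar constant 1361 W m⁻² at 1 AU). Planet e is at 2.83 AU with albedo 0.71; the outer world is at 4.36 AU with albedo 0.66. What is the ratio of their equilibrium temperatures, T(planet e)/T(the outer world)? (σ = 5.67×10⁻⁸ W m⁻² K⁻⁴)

T_eq = [S₀(1−A)/(4σd²)]^(1/4), so T ∝ (1−A)^(1/4) / √d.
T₁ = [1361×0.29/(4×5.67×10⁻⁸×2.83²)]^(1/4) = 121.41 K.
T₂ = [1361×0.34/(4×5.67×10⁻⁸×4.36²)]^(1/4) = 101.78 K.

T₁/T₂ ≈ 1.193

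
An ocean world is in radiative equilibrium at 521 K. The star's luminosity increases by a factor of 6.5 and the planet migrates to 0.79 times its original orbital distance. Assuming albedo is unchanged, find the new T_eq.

T_eq ≈ 936 K

T_eq ∝ L^(1/4) · d^(−1/2).
T′ = 521 × 6.5^(1/4) / 0.79^(1/2) = 936 K.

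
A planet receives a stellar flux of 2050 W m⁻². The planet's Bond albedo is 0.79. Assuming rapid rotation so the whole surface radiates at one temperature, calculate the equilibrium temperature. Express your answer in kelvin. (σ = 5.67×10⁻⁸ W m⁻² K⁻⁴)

Energy balance: absorbed = emitted ⇒ πR²·S(1−A) = 4πR²·σT_eq⁴, so T_eq⁴ = S(1−A)/(4σ).
T_eq = [2050 × 0.21 / (4 × 5.67×10⁻⁸)]^(1/4) = (1.90×10⁹)^(1/4) = 209 K.

T_eq ≈ 209 K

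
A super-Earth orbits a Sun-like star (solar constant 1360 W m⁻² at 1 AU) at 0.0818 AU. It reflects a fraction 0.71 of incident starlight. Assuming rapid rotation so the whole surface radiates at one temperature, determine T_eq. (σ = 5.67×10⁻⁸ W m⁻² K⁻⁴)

Flux at 0.0818 AU: S = 1360/0.0818² = 2.03×10⁵ W m⁻².
Energy balance: absorbed = emitted ⇒ πR²·S(1−A) = 4πR²·σT_eq⁴, so T_eq⁴ = S(1−A)/(4σ).
T_eq = [2.03×10⁵ × 0.29 / (4 × 5.67×10⁻⁸)]^(1/4) = (2.60×10¹¹)^(1/4) = 714 K.

T_eq ≈ 714 K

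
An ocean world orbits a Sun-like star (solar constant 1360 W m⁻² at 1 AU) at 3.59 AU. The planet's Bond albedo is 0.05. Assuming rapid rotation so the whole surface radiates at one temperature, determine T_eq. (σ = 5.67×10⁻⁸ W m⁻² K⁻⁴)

T_eq ≈ 145 K

Flux at 3.59 AU: S = 1360/3.59² = 106 W m⁻².
Energy balance: absorbed = emitted ⇒ πR²·S(1−A) = 4πR²·σT_eq⁴, so T_eq⁴ = S(1−A)/(4σ).
T_eq = [106 × 0.95 / (4 × 5.67×10⁻⁸)]^(1/4) = (4.42×10⁸)^(1/4) = 145 K.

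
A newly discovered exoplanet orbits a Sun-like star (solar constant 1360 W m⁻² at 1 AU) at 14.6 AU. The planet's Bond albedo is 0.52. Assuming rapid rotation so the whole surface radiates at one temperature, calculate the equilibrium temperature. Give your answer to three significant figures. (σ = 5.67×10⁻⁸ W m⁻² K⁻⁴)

Flux at 14.6 AU: S = 1360/14.6² = 6.38 W m⁻².
Energy balance: absorbed = emitted ⇒ πR²·S(1−A) = 4πR²·σT_eq⁴, so T_eq⁴ = S(1−A)/(4σ).
T_eq = [6.38 × 0.48 / (4 × 5.67×10⁻⁸)]^(1/4) = (1.35×10⁷)^(1/4) = 60.6 K.

T_eq ≈ 60.6 K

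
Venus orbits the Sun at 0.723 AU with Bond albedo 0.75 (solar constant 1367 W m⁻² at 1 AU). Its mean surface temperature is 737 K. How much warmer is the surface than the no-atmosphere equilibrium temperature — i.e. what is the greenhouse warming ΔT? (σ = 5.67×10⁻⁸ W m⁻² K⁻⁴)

S = 1367/0.723² = 2615 W m⁻².
T_eq = [S(1−A)/(4σ)]^(1/4) = [2615×0.25/(4×5.67×10⁻⁸)]^(1/4) = 231.7 K.
ΔT = T_surf − T_eq = 737 − 231.7.

ΔT ≈ 505.3 K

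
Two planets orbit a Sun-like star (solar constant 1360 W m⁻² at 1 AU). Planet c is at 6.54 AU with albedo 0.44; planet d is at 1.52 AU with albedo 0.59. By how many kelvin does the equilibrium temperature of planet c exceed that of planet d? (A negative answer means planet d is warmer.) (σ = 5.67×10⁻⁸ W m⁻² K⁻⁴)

ΔT ≈ -86.5 K

T_eq = [S₀(1−A)/(4σd²)]^(1/4), so T ∝ (1−A)^(1/4) / √d.
T₁ = [1360×0.56/(4×5.67×10⁻⁸×6.54²)]^(1/4) = 94.13 K.
T₂ = [1360×0.41/(4×5.67×10⁻⁸×1.52²)]^(1/4) = 180.61 K.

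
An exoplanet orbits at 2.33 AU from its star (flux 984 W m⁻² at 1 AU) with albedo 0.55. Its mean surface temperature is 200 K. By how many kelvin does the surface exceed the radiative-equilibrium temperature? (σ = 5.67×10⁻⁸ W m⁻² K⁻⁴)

ΔT ≈ 62.3 K

S = 984/2.33² = 181.3 W m⁻².
T_eq = [S(1−A)/(4σ)]^(1/4) = [181.3×0.45/(4×5.67×10⁻⁸)]^(1/4) = 137.7 K.
ΔT = T_surf − T_eq = 200 − 137.7.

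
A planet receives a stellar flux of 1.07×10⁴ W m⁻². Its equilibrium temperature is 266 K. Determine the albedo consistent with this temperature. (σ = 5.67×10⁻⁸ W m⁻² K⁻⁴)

A ≈ 0.89

From T_eq⁴ = S(1−A)/(4σ): 1−A = 4σT_eq⁴/S.
1−A = 4 × 5.67×10⁻⁸ × (266)⁴ / 1.07×10⁴ = 0.106.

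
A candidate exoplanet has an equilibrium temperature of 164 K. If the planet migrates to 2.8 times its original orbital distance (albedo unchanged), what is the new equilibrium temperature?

T_eq ≈ 98.0 K

T_eq ∝ L^(1/4) · d^(−1/2).
T′ = 164 / 2.8^(1/2) = 98.0 K.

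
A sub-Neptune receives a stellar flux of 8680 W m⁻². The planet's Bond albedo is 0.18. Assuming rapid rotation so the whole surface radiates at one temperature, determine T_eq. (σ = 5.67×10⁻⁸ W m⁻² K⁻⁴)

T_eq ≈ 421 K

Energy balance: absorbed = emitted ⇒ πR²·S(1−A) = 4πR²·σT_eq⁴, so T_eq⁴ = S(1−A)/(4σ).
T_eq = [8680 × 0.82 / (4 × 5.67×10⁻⁸)]^(1/4) = (3.14×10¹⁰)^(1/4) = 421 K.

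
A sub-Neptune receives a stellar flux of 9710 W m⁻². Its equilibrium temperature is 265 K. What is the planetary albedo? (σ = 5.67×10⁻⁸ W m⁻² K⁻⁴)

A ≈ 0.88

From T_eq⁴ = S(1−A)/(4σ): 1−A = 4σT_eq⁴/S.
1−A = 4 × 5.67×10⁻⁸ × (265)⁴ / 9710 = 0.115.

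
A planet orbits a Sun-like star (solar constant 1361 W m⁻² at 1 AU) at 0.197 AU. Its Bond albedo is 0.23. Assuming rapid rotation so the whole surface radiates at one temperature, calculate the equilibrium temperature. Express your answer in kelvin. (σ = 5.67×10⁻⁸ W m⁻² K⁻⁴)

T_eq ≈ 587 K

Flux at 0.197 AU: S = 1361/0.197² = 3.51×10⁴ W m⁻².
Energy balance: absorbed = emitted ⇒ πR²·S(1−A) = 4πR²·σT_eq⁴, so T_eq⁴ = S(1−A)/(4σ).
T_eq = [3.51×10⁴ × 0.77 / (4 × 5.67×10⁻⁸)]^(1/4) = (1.19×10¹¹)^(1/4) = 587 K.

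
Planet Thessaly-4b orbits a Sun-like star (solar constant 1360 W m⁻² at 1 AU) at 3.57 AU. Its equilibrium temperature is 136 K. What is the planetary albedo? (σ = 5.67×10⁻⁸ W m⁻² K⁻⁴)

Flux at 3.57 AU: S = 1360/3.57² = 107 W m⁻².
From T_eq⁴ = S(1−A)/(4σ): 1−A = 4σT_eq⁴/S.
1−A = 4 × 5.67×10⁻⁸ × (136)⁴ / 107 = 0.727.

A ≈ 0.27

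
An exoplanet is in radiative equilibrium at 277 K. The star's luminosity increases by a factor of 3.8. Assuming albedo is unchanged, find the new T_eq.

T_eq ∝ L^(1/4) · d^(−1/2).
T′ = 277 × 3.8^(1/4) = 387 K.

T_eq ≈ 387 K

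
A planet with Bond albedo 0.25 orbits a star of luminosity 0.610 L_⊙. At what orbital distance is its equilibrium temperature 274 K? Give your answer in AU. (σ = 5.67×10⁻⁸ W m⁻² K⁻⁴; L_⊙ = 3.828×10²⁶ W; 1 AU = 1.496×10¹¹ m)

L = 0.610 × 3.828×10²⁶ = 2.34×10²⁶ W.
From T_eq⁴ = L(1−A)/(16πσd²): d = √[L(1−A)/(16πσT_eq⁴)].
d = √[2.34×10²⁶ × 0.75 / (16π × 5.67×10⁻⁸ × (274)⁴)] = 1.04×10¹¹ m = 0.698 AU.

d ≈ 0.698 AU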